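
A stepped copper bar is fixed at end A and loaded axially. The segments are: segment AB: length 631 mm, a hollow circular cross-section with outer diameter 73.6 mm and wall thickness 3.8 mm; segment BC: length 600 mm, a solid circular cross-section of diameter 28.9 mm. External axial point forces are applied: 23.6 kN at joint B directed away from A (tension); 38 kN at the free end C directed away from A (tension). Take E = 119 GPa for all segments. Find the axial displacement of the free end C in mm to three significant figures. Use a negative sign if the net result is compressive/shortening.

0.684 mm

Internal axial forces (sectioning from the free end, tension +): N_BC = 38 kN, N_AB = 61.6 kN.
A_AB = 833.3 mm².
A_BC = 656 mm².
δ_AB = 61600·631/(833.3·119000) = 0.392 mm
δ_BC = 38000·600/(656·119000) = 0.2921 mm
δ = Σδ_i = 0.6841 mm.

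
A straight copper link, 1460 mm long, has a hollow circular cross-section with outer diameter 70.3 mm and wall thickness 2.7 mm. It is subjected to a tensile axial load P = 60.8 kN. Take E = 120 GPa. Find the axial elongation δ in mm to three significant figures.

1.29 mm

A = 573.4 mm².
δ_mech = NL/(AE) = 60800·1460/(573.4·120000) = 1.29 mm.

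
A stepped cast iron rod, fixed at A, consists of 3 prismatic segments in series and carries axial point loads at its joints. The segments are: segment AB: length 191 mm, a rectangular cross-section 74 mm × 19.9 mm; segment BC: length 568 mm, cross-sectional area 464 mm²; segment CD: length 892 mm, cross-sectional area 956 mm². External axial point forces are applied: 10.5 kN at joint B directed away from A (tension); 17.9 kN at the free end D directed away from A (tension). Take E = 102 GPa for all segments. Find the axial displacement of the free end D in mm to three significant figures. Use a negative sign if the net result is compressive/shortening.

Internal axial forces (sectioning from the free end, tension +): N_CD = 17.9 kN, N_BC = 17.9 kN, N_AB = 28.4 kN.
A_AB = 1473 mm².
δ_AB = 28400·191/(1473·102000) = 0.03611 mm
δ_BC = 17900·568/(464·102000) = 0.2148 mm
δ_CD = 17900·892/(956·102000) = 0.1637 mm
δ = Σδ_i = 0.4147 mm.

0.415 mm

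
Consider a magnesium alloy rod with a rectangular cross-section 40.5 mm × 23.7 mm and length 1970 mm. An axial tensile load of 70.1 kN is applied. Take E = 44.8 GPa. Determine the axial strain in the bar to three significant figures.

0.00163

A = 959.9 mm².
σ = N/A = 73.03 MPa; ε = σ/E = 73.03/44800 = 1.630e-03.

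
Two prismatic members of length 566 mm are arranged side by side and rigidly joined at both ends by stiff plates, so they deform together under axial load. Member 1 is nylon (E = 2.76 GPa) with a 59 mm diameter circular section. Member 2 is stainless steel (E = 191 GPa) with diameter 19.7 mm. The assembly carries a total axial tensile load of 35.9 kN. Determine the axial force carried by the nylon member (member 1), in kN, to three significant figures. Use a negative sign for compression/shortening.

4.12 kN

A_1 = 2734 mm².
A_2 = 304.8 mm².
Equal strain + equilibrium ⇒ each member carries load in proportion to AE: A₁E₁ = 7546000 N, A₂E₂ = 58220000 N, ΣAE = 65760000 N.
F₁ = P·A₁E₁/ΣAE = 35900·7546000/65760000 = 4119 N.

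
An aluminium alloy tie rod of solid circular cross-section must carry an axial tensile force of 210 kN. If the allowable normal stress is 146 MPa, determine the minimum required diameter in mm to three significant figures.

42.8 mm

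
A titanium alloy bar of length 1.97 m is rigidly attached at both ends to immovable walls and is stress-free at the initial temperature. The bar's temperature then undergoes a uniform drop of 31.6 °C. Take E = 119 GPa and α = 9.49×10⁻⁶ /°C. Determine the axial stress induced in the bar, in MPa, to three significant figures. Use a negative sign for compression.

35.7 MPa

Free thermal expansion αLΔT = 9.49e-6 · 1970 · -31.6 = -0.5908 mm.
The walls impose strain ε = −(-0.5908)/1970 = 2.9988e-04; σ = Eε = 119000 · 2.9988e-04 = 35.69 MPa.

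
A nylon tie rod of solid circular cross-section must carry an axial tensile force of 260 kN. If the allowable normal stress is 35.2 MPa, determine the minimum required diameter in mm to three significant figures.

97.0 mm

Required area A ≥ P/σ_allow = 260000/35.2 = 7386 mm².
For a solid circular section, d ≥ √(4A/π) = 96.98 mm.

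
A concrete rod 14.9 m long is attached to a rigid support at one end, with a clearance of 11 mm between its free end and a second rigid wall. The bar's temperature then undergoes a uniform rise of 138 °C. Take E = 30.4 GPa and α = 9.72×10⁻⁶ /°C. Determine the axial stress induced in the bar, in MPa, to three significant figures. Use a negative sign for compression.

-18.3 MPa

Free thermal expansion αLΔT = 9.72e-6 · 14900 · 138 = 19.99 mm.
The walls engage after the gap closes; constrained expansion = 19.99 − 11 = 8.986 mm.
The walls impose strain ε = −(8.986)/14900 = -6.0310e-04; σ = Eε = 30400 · -6.0310e-04 = -18.33 MPa.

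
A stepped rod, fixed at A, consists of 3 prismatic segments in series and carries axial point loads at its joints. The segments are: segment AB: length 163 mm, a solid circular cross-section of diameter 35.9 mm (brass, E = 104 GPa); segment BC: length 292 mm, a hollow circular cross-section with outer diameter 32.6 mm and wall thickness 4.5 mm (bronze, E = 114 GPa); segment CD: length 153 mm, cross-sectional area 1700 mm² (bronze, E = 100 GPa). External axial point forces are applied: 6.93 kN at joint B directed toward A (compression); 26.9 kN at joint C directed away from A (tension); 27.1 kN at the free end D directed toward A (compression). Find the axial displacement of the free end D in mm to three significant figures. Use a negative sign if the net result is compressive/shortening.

Internal axial forces (sectioning from the free end, tension +): N_CD = -27.1 kN, N_BC = -0.2 kN, N_AB = -7.13 kN.
A_AB = 1012 mm².
A_BC = 397.3 mm².
δ_AB = -7130·163/(1012·104000) = -0.01104 mm
δ_BC = -200·292/(397.3·114000) = -0.00129 mm
δ_CD = -27100·153/(1700·100000) = -0.02439 mm
δ = Σδ_i = -0.03672 mm.

-0.0367 mm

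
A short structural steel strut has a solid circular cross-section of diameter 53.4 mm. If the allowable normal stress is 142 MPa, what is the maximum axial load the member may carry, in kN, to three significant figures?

318 kN

A = 2240 mm².
P_max = σ_allow · A = 142 · 2240 = 318000 N = 318 kN.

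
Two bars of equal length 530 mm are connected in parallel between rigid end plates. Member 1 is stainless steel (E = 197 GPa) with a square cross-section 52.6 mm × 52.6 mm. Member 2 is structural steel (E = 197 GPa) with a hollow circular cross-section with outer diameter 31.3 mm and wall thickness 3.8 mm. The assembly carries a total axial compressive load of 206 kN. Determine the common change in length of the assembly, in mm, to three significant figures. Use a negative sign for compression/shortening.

-0.179 mm

A_1 = 2767 mm².
A_2 = 328.3 mm².
Equal strain + equilibrium ⇒ each member carries load in proportion to AE: A₁E₁ = 545100000 N, A₂E₂ = 64670000 N, ΣAE = 609700000 N.
δ = PL/ΣAE = -206000·530/609700000 = -0.1791 mm.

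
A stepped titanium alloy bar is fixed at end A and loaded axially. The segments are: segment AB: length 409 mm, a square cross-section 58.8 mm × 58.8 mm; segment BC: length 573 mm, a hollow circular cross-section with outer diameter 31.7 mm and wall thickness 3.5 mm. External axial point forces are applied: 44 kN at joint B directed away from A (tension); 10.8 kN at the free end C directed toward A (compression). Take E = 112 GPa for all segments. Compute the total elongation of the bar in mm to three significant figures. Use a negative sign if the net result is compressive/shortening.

Internal axial forces (sectioning from the free end, tension +): N_BC = -10.8 kN, N_AB = 33.2 kN.
A_AB = 3457 mm².
A_BC = 310.1 mm².
δ_AB = 33200·409/(3457·112000) = 0.03507 mm
δ_BC = -10800·573/(310.1·112000) = -0.1782 mm
δ = Σδ_i = -0.1431 mm.

-0.143 mm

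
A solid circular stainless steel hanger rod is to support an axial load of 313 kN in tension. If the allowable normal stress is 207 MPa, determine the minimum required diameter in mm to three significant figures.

43.9 mm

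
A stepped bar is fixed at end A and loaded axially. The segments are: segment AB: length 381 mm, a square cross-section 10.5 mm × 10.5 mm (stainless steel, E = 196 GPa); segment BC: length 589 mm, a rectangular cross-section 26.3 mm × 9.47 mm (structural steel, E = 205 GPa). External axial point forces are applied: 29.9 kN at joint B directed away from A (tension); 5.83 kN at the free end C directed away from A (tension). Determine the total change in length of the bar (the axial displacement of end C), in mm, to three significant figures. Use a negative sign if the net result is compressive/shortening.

0.697 mm

Internal axial forces (sectioning from the free end, tension +): N_BC = 5.83 kN, N_AB = 35.73 kN.
A_AB = 110.2 mm².
A_BC = 249.1 mm².
δ_AB = 35730·381/(110.2·196000) = 0.63 mm
δ_BC = 5830·589/(249.1·205000) = 0.06725 mm
δ = Σδ_i = 0.6972 mm.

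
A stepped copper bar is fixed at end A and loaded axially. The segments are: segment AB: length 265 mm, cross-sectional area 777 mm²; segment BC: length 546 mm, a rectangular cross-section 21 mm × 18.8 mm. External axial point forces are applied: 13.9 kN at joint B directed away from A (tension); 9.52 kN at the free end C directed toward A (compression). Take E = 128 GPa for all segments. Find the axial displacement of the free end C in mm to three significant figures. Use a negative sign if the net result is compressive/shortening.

-0.0912 mm

Internal axial forces (sectioning from the free end, tension +): N_BC = -9.52 kN, N_AB = 4.38 kN.
A_BC = 394.8 mm².
δ_AB = 4380·265/(777·128000) = 0.01167 mm
δ_BC = -9520·546/(394.8·128000) = -0.1029 mm
δ = Σδ_i = -0.09119 mm.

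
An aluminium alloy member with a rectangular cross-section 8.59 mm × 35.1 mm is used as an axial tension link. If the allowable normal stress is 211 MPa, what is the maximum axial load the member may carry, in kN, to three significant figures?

63.6 kN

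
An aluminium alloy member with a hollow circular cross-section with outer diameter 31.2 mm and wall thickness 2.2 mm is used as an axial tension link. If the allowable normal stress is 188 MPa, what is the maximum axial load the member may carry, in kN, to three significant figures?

37.7 kN

A = 200.4 mm².
P_max = σ_allow · A = 188 · 200.4 = 37680 N = 37.68 kN.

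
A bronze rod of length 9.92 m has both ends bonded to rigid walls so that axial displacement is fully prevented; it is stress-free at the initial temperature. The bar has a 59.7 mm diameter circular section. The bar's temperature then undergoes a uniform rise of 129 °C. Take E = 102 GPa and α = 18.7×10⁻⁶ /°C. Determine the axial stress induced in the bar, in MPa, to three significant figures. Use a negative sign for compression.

-246 MPa

Free thermal expansion αLΔT = 18.7e-6 · 9920 · 129 = 23.93 mm.
The walls impose strain ε = −(23.93)/9920 = -2.4123e-03; σ = Eε = 102000 · -2.4123e-03 = -246.1 MPa.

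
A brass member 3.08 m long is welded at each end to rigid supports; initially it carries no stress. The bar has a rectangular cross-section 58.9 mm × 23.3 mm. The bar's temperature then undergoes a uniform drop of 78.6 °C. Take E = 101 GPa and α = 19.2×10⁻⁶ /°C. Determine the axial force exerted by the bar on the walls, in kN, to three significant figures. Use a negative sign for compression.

209 kN

Free thermal expansion αLΔT = 19.2e-6 · 3080 · -78.6 = -4.648 mm.
The walls impose strain ε = −(-4.648)/3080 = 1.5091e-03; σ = Eε = 101000 · 1.5091e-03 = 152.4 MPa.
Wall reaction R = σ·A = 152.4·1372 = 209200 N = 209.2 kN.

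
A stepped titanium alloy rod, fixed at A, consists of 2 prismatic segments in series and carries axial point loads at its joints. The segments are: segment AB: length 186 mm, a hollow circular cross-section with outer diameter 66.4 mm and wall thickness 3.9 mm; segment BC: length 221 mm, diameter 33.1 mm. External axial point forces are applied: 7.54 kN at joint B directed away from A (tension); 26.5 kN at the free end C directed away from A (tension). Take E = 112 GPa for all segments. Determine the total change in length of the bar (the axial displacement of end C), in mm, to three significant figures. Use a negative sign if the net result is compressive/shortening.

Internal axial forces (sectioning from the free end, tension +): N_BC = 26.5 kN, N_AB = 34.04 kN.
A_AB = 765.8 mm².
A_BC = 860.5 mm².
δ_AB = 34040·186/(765.8·112000) = 0.07382 mm
δ_BC = 26500·221/(860.5·112000) = 0.06077 mm
δ = Σδ_i = 0.1346 mm.

0.135 mm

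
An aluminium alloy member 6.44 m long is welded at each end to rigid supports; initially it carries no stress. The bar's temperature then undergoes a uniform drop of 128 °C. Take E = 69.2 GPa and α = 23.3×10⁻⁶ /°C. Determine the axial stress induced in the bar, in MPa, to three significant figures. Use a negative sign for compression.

Free thermal expansion αLΔT = 23.3e-6 · 6440 · -128 = -19.21 mm.
The walls impose strain ε = −(-19.21)/6440 = 2.9824e-03; σ = Eε = 69200 · 2.9824e-03 = 206.4 MPa.

206 MPa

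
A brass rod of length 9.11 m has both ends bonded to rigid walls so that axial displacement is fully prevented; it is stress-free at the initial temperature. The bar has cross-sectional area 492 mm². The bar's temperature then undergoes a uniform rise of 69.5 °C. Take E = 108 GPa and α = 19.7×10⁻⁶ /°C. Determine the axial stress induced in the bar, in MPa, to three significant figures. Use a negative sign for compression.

Free thermal expansion αLΔT = 19.7e-6 · 9110 · 69.5 = 12.47 mm.
The walls impose strain ε = −(12.47)/9110 = -1.3691e-03; σ = Eε = 108000 · -1.3691e-03 = -147.9 MPa.

-148 MPa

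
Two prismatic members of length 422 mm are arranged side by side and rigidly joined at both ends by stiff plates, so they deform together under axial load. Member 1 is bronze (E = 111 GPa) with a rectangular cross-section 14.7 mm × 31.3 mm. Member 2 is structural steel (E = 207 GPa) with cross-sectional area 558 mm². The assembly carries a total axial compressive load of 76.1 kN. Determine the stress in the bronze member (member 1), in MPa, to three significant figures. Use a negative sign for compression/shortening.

A_1 = 460.1 mm².
Equal strain + equilibrium ⇒ each member carries load in proportion to AE: A₁E₁ = 51070000 N, A₂E₂ = 115500000 N, ΣAE = 166600000 N.
σ₁ = P·E₁/ΣAE = -76100·111000/166600000 = -50.71 MPa.

-50.7 MPa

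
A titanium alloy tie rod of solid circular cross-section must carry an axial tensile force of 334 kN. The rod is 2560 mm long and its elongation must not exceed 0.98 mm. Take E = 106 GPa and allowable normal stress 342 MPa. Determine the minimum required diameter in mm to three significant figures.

Required area A ≥ P/σ_allow = 334000/342 = 976.6 mm².
For a solid circular section, d ≥ √(4A/π) = 35.26 mm.
Elongation limit: A ≥ PL/(Eδ_allow) = 334000·2560/(106000·0.98) = 8231 mm² ⇒ d ≥ 102.4 mm.
The elongation limit governs.

102 mm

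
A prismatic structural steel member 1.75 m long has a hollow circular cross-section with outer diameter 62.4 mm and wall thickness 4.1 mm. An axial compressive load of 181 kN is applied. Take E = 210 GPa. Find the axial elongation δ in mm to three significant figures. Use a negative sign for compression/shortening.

A = 750.9 mm².
δ_mech = NL/(AE) = -181000·1750/(750.9·210000) = -2.009 mm.

-2.01 mm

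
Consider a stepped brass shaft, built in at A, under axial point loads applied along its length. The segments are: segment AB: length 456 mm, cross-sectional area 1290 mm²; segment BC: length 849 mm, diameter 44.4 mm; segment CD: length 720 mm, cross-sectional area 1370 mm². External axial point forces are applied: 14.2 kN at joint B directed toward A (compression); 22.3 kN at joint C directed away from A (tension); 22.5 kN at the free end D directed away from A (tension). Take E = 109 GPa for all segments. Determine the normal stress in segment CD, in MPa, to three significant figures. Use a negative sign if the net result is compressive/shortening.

Internal axial forces (sectioning from the free end, tension +): N_CD = 22.5 kN, N_BC = 44.8 kN, N_AB = 30.6 kN.
σ_CD = N_CD/A_CD = 22500/1370 = 16.42 MPa.

16.4 MPa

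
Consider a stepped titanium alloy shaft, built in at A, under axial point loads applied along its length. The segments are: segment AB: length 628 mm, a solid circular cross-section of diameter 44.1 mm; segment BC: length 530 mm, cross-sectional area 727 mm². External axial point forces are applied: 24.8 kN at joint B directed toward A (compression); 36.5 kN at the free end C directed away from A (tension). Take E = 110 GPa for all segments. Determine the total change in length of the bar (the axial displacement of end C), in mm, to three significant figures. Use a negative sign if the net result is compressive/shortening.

Internal axial forces (sectioning from the free end, tension +): N_BC = 36.5 kN, N_AB = 11.7 kN.
A_AB = 1527 mm².
δ_AB = 11700·628/(1527·110000) = 0.04373 mm
δ_BC = 36500·530/(727·110000) = 0.2419 mm
δ = Σδ_i = 0.2856 mm.

0.286 mm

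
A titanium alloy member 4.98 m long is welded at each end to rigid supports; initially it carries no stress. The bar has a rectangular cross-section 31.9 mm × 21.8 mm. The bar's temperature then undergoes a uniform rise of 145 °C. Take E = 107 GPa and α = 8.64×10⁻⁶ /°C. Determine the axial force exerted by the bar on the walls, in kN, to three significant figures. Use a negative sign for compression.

-93.2 kN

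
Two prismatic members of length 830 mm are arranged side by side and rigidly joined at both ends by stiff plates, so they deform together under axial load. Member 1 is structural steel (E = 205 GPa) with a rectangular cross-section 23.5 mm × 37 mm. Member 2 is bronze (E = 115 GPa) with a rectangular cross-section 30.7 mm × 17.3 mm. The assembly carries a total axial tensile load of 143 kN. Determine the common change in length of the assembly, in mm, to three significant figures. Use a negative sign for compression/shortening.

0.496 mm

A_1 = 869.5 mm².
A_2 = 531.1 mm².
Equal strain + equilibrium ⇒ each member carries load in proportion to AE: A₁E₁ = 178200000 N, A₂E₂ = 61080000 N, ΣAE = 239300000 N.
δ = PL/ΣAE = 143000·830/239300000 = 0.4959 mm.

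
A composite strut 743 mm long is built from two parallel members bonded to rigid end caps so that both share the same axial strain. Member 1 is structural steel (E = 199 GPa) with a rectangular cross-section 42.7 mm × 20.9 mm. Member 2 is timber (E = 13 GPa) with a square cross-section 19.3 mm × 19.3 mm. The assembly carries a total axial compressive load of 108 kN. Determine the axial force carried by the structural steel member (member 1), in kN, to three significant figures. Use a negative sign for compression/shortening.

-105 kN

A_1 = 892.4 mm².
A_2 = 372.5 mm².
Equal strain + equilibrium ⇒ each member carries load in proportion to AE: A₁E₁ = 177600000 N, A₂E₂ = 4842000 N, ΣAE = 182400000 N.
F₁ = P·A₁E₁/ΣAE = -108000·177600000/182400000 = -105100 N.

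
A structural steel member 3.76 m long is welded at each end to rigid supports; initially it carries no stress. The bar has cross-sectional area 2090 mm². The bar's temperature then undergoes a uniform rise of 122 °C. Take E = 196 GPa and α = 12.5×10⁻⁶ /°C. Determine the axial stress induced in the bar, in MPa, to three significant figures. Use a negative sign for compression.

-299 MPa

Free thermal expansion αLΔT = 12.5e-6 · 3760 · 122 = 5.734 mm.
The walls impose strain ε = −(5.734)/3760 = -1.5250e-03; σ = Eε = 196000 · -1.5250e-03 = -298.9 MPa.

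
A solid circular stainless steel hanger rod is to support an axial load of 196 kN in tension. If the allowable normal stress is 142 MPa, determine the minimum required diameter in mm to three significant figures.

Required area A ≥ P/σ_allow = 196000/142 = 1380 mm².
For a solid circular section, d ≥ √(4A/π) = 41.92 mm.

41.9 mm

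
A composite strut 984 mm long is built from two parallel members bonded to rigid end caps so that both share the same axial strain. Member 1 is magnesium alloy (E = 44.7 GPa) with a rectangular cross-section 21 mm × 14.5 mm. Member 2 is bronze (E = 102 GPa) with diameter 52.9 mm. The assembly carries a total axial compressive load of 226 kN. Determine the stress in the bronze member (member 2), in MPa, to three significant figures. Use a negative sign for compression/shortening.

A_1 = 304.5 mm².
A_2 = 2198 mm².
Equal strain + equilibrium ⇒ each member carries load in proportion to AE: A₁E₁ = 13610000 N, A₂E₂ = 224200000 N, ΣAE = 237800000 N.
σ₂ = P·E₂/ΣAE = -226000·102000/237800000 = -96.94 MPa.

-96.9 MPa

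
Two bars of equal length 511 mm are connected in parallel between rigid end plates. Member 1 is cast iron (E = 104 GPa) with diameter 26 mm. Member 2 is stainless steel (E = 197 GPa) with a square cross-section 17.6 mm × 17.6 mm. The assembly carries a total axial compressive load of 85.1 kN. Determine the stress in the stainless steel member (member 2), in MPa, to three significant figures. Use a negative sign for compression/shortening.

-144 MPa

A_1 = 530.9 mm².
A_2 = 309.8 mm².
Equal strain + equilibrium ⇒ each member carries load in proportion to AE: A₁E₁ = 55220000 N, A₂E₂ = 61020000 N, ΣAE = 116200000 N.
σ₂ = P·E₂/ΣAE = -85100·197000/116200000 = -144.2 MPa.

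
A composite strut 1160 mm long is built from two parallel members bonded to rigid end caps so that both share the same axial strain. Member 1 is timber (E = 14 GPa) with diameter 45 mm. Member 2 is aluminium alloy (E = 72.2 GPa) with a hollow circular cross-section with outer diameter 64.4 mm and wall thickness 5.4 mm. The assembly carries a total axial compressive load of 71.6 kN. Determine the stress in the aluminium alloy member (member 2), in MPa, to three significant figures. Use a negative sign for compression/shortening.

A_1 = 1590 mm².
A_2 = 1001 mm².
Equal strain + equilibrium ⇒ each member carries load in proportion to AE: A₁E₁ = 22270000 N, A₂E₂ = 72270000 N, ΣAE = 94530000 N.
σ₂ = P·E₂/ΣAE = -71600·72200/94530000 = -54.69 MPa.

-54.7 MPa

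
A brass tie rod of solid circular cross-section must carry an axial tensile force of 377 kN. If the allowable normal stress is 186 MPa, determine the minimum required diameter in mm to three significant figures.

50.8 mm

Required area A ≥ P/σ_allow = 377000/186 = 2027 mm².
For a solid circular section, d ≥ √(4A/π) = 50.8 mm.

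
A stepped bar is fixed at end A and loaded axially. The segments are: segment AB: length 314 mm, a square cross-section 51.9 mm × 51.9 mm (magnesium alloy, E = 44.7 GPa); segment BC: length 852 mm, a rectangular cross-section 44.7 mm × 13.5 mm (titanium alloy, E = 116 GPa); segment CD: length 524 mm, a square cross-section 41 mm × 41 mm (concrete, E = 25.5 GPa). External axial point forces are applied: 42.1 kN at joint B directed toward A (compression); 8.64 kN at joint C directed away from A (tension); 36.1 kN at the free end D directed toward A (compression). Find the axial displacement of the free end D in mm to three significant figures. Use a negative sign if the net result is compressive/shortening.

-0.957 mm

Internal axial forces (sectioning from the free end, tension +): N_CD = -36.1 kN, N_BC = -27.46 kN, N_AB = -69.56 kN.
A_AB = 2694 mm².
A_BC = 603.5 mm².
A_CD = 1681 mm².
δ_AB = -69560·314/(2694·44700) = -0.1814 mm
δ_BC = -27460·852/(603.5·116000) = -0.3342 mm
δ_CD = -36100·524/(1681·25500) = -0.4413 mm
δ = Σδ_i = -0.9569 mm.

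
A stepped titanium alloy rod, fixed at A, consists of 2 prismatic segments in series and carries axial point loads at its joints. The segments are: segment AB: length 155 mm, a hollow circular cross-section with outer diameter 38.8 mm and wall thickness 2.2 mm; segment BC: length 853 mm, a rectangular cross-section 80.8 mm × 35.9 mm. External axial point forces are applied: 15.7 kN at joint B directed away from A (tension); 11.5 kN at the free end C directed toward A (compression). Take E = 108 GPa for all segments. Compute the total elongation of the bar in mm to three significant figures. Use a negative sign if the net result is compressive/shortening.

-0.00748 mm

Internal axial forces (sectioning from the free end, tension +): N_BC = -11.5 kN, N_AB = 4.2 kN.
A_AB = 253 mm².
A_BC = 2901 mm².
δ_AB = 4200·155/(253·108000) = 0.02383 mm
δ_BC = -11500·853/(2901·108000) = -0.03131 mm
δ = Σδ_i = -0.007484 mm.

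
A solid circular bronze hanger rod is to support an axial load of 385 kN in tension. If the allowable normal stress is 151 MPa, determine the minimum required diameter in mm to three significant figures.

57.0 mm

Required area A ≥ P/σ_allow = 385000/151 = 2550 mm².
For a solid circular section, d ≥ √(4A/π) = 56.98 mm.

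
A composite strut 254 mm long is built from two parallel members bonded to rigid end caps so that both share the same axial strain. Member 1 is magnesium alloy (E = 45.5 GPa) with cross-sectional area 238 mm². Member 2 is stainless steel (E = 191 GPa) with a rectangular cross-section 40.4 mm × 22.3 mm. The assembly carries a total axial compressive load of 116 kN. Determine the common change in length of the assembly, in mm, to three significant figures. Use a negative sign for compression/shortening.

A_2 = 900.9 mm².
Equal strain + equilibrium ⇒ each member carries load in proportion to AE: A₁E₁ = 10830000 N, A₂E₂ = 172100000 N, ΣAE = 182900000 N.
δ = PL/ΣAE = -116000·254/182900000 = -0.1611 mm.

-0.161 mm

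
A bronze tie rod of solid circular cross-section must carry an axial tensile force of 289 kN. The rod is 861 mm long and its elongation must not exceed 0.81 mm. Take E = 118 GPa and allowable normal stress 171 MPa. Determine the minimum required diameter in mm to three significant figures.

57.6 mm

Required area A ≥ P/σ_allow = 289000/171 = 1690 mm².
For a solid circular section, d ≥ √(4A/π) = 46.39 mm.
Elongation limit: A ≥ PL/(Eδ_allow) = 289000·861/(118000·0.81) = 2603 mm² ⇒ d ≥ 57.57 mm.
The elongation limit governs.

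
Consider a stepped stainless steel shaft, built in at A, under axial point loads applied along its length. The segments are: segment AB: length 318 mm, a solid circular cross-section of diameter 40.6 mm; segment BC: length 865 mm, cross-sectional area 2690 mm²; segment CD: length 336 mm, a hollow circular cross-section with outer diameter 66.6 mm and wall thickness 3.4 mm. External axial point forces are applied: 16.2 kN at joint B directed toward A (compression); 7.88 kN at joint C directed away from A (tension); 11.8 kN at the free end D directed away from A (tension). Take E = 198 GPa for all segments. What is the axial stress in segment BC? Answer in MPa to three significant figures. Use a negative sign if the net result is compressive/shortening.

Internal axial forces (sectioning from the free end, tension +): N_CD = 11.8 kN, N_BC = 19.68 kN, N_AB = 3.48 kN.
σ_BC = N_BC/A_BC = 19680/2690 = 7.316 MPa.

7.32 MPa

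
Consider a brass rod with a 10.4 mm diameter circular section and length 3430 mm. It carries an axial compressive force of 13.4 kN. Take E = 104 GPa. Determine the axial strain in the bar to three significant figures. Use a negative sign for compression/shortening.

A = 84.95 mm².
σ = N/A = -157.7 MPa; ε = σ/E = -157.7/104000 = -1.517e-03.

-0.00152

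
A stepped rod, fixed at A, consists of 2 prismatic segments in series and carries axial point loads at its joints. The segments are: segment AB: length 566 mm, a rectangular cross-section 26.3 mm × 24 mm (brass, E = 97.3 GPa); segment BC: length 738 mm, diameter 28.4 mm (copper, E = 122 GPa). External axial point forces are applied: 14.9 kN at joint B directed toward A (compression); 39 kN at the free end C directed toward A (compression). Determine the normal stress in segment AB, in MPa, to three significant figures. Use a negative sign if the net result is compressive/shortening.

-85.4 MPa

Internal axial forces (sectioning from the free end, tension +): N_BC = -39 kN, N_AB = -53.9 kN.
A_AB = 631.2 mm².
σ_AB = N_AB/A_AB = -53900/631.2 = -85.39 MPa.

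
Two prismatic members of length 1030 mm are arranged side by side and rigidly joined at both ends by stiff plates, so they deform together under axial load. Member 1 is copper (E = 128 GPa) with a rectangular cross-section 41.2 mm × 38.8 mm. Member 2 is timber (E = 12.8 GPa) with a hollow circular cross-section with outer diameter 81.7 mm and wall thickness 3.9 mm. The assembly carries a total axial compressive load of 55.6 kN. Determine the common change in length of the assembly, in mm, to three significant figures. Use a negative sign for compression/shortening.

-0.264 mm

A_1 = 1599 mm².
A_2 = 953.2 mm².
Equal strain + equilibrium ⇒ each member carries load in proportion to AE: A₁E₁ = 204600000 N, A₂E₂ = 12200000 N, ΣAE = 216800000 N.
δ = PL/ΣAE = -55600·1030/216800000 = -0.2641 mm.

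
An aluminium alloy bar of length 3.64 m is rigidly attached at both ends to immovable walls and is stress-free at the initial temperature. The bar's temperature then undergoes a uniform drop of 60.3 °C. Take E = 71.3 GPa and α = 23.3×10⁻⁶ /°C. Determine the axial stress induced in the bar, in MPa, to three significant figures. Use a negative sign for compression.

100 MPa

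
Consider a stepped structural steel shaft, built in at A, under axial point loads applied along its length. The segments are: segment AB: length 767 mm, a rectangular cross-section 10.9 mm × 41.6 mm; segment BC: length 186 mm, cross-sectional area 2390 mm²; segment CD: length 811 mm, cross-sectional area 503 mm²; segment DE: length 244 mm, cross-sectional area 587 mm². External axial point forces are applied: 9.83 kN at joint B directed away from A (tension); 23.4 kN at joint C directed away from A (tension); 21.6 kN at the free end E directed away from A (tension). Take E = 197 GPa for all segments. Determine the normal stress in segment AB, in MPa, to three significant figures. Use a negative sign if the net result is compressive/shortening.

Internal axial forces (sectioning from the free end, tension +): N_DE = 21.6 kN, N_CD = 21.6 kN, N_BC = 45 kN, N_AB = 54.83 kN.
A_AB = 453.4 mm².
σ_AB = N_AB/A_AB = 54830/453.4 = 120.9 MPa.

121 MPa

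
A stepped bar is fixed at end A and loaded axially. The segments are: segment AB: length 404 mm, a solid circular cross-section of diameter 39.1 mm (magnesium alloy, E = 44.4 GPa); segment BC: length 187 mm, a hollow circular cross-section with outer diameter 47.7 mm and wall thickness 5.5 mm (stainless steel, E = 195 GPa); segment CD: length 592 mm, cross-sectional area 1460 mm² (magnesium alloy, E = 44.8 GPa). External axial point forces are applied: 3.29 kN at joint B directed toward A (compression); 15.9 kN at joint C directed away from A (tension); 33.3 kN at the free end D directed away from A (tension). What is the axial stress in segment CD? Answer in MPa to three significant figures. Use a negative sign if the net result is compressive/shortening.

Internal axial forces (sectioning from the free end, tension +): N_CD = 33.3 kN, N_BC = 49.2 kN, N_AB = 45.91 kN.
σ_CD = N_CD/A_CD = 33300/1460 = 22.81 MPa.

22.8 MPa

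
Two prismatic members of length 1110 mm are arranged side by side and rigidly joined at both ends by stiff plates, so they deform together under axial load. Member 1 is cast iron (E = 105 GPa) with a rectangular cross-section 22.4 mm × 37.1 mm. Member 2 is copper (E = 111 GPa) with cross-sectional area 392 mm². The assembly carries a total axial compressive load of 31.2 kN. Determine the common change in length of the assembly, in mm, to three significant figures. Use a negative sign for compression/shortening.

-0.265 mm

A_1 = 831 mm².
Equal strain + equilibrium ⇒ each member carries load in proportion to AE: A₁E₁ = 87260000 N, A₂E₂ = 43510000 N, ΣAE = 130800000 N.
δ = PL/ΣAE = -31200·1110/130800000 = -0.2648 mm.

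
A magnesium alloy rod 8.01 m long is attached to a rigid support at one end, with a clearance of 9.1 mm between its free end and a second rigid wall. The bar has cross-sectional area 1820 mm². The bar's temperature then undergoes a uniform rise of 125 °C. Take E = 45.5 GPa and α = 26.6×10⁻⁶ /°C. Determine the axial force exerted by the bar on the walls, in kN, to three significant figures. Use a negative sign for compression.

-181 kN

Free thermal expansion αLΔT = 26.6e-6 · 8010 · 125 = 26.63 mm.
The walls engage after the gap closes; constrained expansion = 26.63 − 9.1 = 17.53 mm.
The walls impose strain ε = −(17.53)/8010 = -2.1889e-03; σ = Eε = 45500 · -2.1889e-03 = -99.6 MPa.
Wall reaction R = σ·A = -99.6·1820 = -181300 N = -181.3 kN.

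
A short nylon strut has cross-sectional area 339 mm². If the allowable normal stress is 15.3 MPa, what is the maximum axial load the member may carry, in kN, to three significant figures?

P_max = σ_allow · A = 15.3 · 339 = 5187 N = 5.187 kN.

5.19 kN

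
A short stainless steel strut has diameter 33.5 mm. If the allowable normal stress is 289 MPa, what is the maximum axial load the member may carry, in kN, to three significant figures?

A = 881.4 mm².
P_max = σ_allow · A = 289 · 881.4 = 254700 N = 254.7 kN.

255 kN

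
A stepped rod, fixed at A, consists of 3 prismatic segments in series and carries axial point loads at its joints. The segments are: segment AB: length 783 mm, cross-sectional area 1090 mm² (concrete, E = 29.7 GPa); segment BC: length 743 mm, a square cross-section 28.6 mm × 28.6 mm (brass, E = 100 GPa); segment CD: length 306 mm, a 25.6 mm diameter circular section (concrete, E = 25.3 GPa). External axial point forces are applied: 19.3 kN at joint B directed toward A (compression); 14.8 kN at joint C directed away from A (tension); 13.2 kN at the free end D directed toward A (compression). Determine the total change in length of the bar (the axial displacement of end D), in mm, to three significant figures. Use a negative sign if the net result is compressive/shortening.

Internal axial forces (sectioning from the free end, tension +): N_CD = -13.2 kN, N_BC = 1.6 kN, N_AB = -17.7 kN.
A_BC = 818 mm².
A_CD = 514.7 mm².
δ_AB = -17700·783/(1090·29700) = -0.4281 mm
δ_BC = 1600·743/(818·100000) = 0.01453 mm
δ_CD = -13200·306/(514.7·25300) = -0.3102 mm
δ = Σδ_i = -0.7237 mm.

-0.724 mm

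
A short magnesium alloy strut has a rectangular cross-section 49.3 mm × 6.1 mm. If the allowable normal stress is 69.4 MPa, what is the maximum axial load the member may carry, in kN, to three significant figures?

A = 300.7 mm².
P_max = σ_allow · A = 69.4 · 300.7 = 20870 N = 20.87 kN.

20.9 kN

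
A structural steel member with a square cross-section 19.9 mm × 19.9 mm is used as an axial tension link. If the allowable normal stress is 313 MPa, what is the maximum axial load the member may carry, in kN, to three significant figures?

124 kN

A = 396 mm².
P_max = σ_allow · A = 313 · 396 = 124000 N = 124 kN.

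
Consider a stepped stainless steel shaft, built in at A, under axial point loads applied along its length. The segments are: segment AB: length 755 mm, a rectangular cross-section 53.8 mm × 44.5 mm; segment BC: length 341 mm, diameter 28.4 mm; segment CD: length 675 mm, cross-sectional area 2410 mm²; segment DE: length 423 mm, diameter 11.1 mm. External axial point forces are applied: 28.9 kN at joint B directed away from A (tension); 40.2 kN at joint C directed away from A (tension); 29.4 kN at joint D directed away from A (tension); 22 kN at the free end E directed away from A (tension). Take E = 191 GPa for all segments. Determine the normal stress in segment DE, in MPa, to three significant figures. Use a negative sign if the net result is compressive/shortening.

Internal axial forces (sectioning from the free end, tension +): N_DE = 22 kN, N_CD = 51.4 kN, N_BC = 91.6 kN, N_AB = 120.5 kN.
A_DE = 96.77 mm².
σ_DE = N_DE/A_DE = 22000/96.77 = 227.3 MPa.

227 MPa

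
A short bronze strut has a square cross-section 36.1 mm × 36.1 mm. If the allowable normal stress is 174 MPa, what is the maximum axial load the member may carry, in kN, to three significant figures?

227 kN

A = 1303 mm².
P_max = σ_allow · A = 174 · 1303 = 226800 N = 226.8 kN.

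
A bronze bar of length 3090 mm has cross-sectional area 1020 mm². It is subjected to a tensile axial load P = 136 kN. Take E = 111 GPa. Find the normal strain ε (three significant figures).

σ = N/A = 133.3 MPa; ε = σ/E = 133.3/111000 = 1.201e-03.

0.00120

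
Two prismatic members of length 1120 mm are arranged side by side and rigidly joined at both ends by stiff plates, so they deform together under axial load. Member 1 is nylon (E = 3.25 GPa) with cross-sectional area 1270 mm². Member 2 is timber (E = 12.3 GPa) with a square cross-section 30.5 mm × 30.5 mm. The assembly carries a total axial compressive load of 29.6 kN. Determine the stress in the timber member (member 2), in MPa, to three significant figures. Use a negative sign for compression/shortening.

A_2 = 930.2 mm².
Equal strain + equilibrium ⇒ each member carries load in proportion to AE: A₁E₁ = 4128000 N, A₂E₂ = 11440000 N, ΣAE = 15570000 N.
σ₂ = P·E₂/ΣAE = -29600·12300/15570000 = -23.38 MPa.

-23.4 MPa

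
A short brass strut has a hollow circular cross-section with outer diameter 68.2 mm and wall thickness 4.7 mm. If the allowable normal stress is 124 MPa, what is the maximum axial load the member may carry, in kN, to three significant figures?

A = 937.6 mm².
P_max = σ_allow · A = 124 · 937.6 = 116300 N = 116.3 kN.

116 kN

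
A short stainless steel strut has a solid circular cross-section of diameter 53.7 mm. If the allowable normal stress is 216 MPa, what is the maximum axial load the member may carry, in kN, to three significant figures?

A = 2265 mm².
P_max = σ_allow · A = 216 · 2265 = 489200 N = 489.2 kN.

489 kN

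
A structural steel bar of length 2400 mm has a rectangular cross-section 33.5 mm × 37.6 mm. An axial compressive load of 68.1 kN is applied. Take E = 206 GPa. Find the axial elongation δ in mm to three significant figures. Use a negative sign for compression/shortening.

A = 1260 mm².
δ_mech = NL/(AE) = -68100·2400/(1260·206000) = -0.6299 mm.

-0.630 mm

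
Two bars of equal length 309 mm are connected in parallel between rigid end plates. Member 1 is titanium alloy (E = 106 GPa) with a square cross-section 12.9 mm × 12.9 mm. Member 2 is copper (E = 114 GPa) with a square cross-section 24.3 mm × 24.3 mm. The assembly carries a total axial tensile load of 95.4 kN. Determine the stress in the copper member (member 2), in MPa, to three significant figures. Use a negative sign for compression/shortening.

A_1 = 166.4 mm².
A_2 = 590.5 mm².
Equal strain + equilibrium ⇒ each member carries load in proportion to AE: A₁E₁ = 17640000 N, A₂E₂ = 67320000 N, ΣAE = 84960000 N.
σ₂ = P·E₂/ΣAE = 95400·114000/84960000 = 128 MPa.

128 MPa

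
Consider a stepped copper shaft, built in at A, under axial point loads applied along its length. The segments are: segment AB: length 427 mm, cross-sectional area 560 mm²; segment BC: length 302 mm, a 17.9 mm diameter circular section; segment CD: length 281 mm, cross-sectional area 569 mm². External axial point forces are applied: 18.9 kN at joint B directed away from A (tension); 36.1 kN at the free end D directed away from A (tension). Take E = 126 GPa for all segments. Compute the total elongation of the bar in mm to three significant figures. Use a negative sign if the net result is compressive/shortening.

Internal axial forces (sectioning from the free end, tension +): N_CD = 36.1 kN, N_BC = 36.1 kN, N_AB = 55 kN.
A_BC = 251.6 mm².
δ_AB = 55000·427/(560·126000) = 0.3328 mm
δ_BC = 36100·302/(251.6·126000) = 0.3438 mm
δ_CD = 36100·281/(569·126000) = 0.1415 mm
δ = Σδ_i = 0.8182 mm.

0.818 mm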